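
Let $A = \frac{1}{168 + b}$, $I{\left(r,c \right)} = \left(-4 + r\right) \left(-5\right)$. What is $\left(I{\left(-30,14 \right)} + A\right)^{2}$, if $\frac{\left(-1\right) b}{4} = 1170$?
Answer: $\frac{588348827521}{20358144} \approx 28900.0$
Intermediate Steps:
$b = -4680$ ($b = \left(-4\right) 1170 = -4680$)
$I{\left(r,c \right)} = 20 - 5 r$
$A = - \frac{1}{4512}$ ($A = \frac{1}{168 - 4680} = \frac{1}{-4512} = - \frac{1}{4512} \approx -0.00022163$)
$\left(I{\left(-30,14 \right)} + A\right)^{2} = \left(\left(20 - -150\right) - \frac{1}{4512}\right)^{2} = \left(\left(20 + 150\right) - \frac{1}{4512}\right)^{2} = \left(170 - \frac{1}{4512}\right)^{2} = \left(\frac{767039}{4512}\right)^{2} = \frac{588348827521}{20358144}$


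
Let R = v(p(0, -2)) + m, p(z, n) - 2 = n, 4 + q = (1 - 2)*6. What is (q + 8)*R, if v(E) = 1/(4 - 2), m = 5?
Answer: -11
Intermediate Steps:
q = -10 (q = -4 + (1 - 2)*6 = -4 - 1*6 = -4 - 6 = -10)
p(z, n) = 2 + n
v(E) = ½ (v(E) = 1/2 = ½)
R = 11/2 (R = ½ + 5 = 11/2 ≈ 5.5000)
(q + 8)*R = (-10 + 8)*(11/2) = -2*11/2 = -11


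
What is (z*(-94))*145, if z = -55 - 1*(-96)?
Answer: -558830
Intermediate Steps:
z = 41 (z = -55 + 96 = 41)
(z*(-94))*145 = (41*(-94))*145 = -3854*145 = -558830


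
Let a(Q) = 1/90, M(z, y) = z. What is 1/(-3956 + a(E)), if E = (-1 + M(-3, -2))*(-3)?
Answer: -90/356039 ≈ -0.00025278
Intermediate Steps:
E = 12 (E = (-1 - 3)*(-3) = -4*(-3) = 12)
a(Q) = 1/90
1/(-3956 + a(E)) = 1/(-3956 + 1/90) = 1/(-356039/90) = -90/356039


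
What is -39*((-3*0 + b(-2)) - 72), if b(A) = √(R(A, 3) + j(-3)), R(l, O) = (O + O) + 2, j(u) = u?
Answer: 2808 - 39*√5 ≈ 2720.8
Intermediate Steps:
R(l, O) = 2 + 2*O (R(l, O) = 2*O + 2 = 2 + 2*O)
b(A) = √5 (b(A) = √((2 + 2*3) - 3) = √((2 + 6) - 3) = √(8 - 3) = √5)
-39*((-3*0 + b(-2)) - 72) = -39*((-3*0 + √5) - 72) = -39*((0 + √5) - 72) = -39*(√5 - 72) = -39*(-72 + √5) = 2808 - 39*√5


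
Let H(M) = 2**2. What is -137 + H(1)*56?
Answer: 87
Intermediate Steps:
H(M) = 4
-137 + H(1)*56 = -137 + 4*56 = -137 + 224 = 87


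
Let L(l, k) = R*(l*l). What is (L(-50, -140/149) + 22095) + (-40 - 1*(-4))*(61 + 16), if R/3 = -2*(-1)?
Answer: 34323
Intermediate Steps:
R = 6 (R = 3*(-2*(-1)) = 3*2 = 6)
L(l, k) = 6*l**2 (L(l, k) = 6*(l*l) = 6*l**2)
(L(-50, -140/149) + 22095) + (-40 - 1*(-4))*(61 + 16) = (6*(-50)**2 + 22095) + (-40 - 1*(-4))*(61 + 16) = (6*2500 + 22095) + (-40 + 4)*77 = (15000 + 22095) - 36*77 = 37095 - 2772 = 34323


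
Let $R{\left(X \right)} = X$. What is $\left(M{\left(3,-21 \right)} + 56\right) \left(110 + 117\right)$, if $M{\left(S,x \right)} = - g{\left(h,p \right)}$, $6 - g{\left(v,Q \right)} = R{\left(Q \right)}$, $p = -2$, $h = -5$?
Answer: $10896$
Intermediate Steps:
$g{\left(v,Q \right)} = 6 - Q$
$M{\left(S,x \right)} = -8$ ($M{\left(S,x \right)} = - (6 - -2) = - (6 + 2) = \left(-1\right) 8 = -8$)
$\left(M{\left(3,-21 \right)} + 56\right) \left(110 + 117\right) = \left(-8 + 56\right) \left(110 + 117\right) = 48 \cdot 227 = 10896$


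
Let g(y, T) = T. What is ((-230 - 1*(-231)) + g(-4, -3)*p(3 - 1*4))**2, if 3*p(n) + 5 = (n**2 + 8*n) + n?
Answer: 196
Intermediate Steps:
p(n) = -5/3 + 3*n + n**2/3 (p(n) = -5/3 + ((n**2 + 8*n) + n)/3 = -5/3 + (n**2 + 9*n)/3 = -5/3 + (3*n + n**2/3) = -5/3 + 3*n + n**2/3)
((-230 - 1*(-231)) + g(-4, -3)*p(3 - 1*4))**2 = ((-230 - 1*(-231)) - 3*(-5/3 + 3*(3 - 1*4) + (3 - 1*4)**2/3))**2 = ((-230 + 231) - 3*(-5/3 + 3*(3 - 4) + (3 - 4)**2/3))**2 = (1 - 3*(-5/3 + 3*(-1) + (1/3)*(-1)**2))**2 = (1 - 3*(-5/3 - 3 + (1/3)*1))**2 = (1 - 3*(-5/3 - 3 + 1/3))**2 = (1 - 3*(-13/3))**2 = (1 + 13)**2 = 14**2 = 196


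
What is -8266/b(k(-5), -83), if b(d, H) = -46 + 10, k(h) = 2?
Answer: 4133/18 ≈ 229.61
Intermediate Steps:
b(d, H) = -36
-8266/b(k(-5), -83) = -8266/(-36) = -8266*(-1/36) = 4133/18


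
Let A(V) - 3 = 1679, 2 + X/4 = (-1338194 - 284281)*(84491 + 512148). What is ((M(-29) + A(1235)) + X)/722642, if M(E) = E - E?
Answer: -1936063722213/361321 ≈ -5.3583e+6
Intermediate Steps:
M(E) = 0
X = -3872127446108 (X = -8 + 4*((-1338194 - 284281)*(84491 + 512148)) = -8 + 4*(-1622475*596639) = -8 + 4*(-968031861525) = -8 - 3872127446100 = -3872127446108)
A(V) = 1682 (A(V) = 3 + 1679 = 1682)
((M(-29) + A(1235)) + X)/722642 = ((0 + 1682) - 3872127446108)/722642 = (1682 - 3872127446108)*(1/722642) = -3872127444426*1/722642 = -1936063722213/361321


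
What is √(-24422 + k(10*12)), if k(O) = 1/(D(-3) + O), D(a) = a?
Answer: I*√37145849/39 ≈ 156.28*I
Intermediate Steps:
k(O) = 1/(-3 + O)
√(-24422 + k(10*12)) = √(-24422 + 1/(-3 + 10*12)) = √(-24422 + 1/(-3 + 120)) = √(-24422 + 1/117) = √(-2857373/117) = I*√37145849/39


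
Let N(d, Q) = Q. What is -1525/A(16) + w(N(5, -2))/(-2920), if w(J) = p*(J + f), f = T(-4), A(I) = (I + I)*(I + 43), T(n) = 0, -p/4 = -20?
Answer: -103773/137824 ≈ -0.75294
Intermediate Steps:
p = 80 (p = -4*(-20) = 80)
A(I) = 2*I*(43 + I) (A(I) = (2*I)*(43 + I) = 2*I*(43 + I))
f = 0
w(J) = 80*J (w(J) = 80*(J + 0) = 80*J)
-1525/A(16) + w(N(5, -2))/(-2920) = -1525*1/(32*(43 + 16)) + (80*(-2))/(-2920) = -1525/(2*16*59) - 160*(-1/2920) = -1525/1888 + 4/73 = -103773/137824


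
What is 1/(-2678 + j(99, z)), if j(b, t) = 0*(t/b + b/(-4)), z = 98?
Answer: -1/2678 ≈ -0.00037341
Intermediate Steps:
j(b, t) = 0 (j(b, t) = 0*(t/b + b*(-1/4)) = 0*(t/b - b/4) = 0*(-b/4 + t/b) = 0)
1/(-2678 + j(99, z)) = 1/(-2678 + 0) = 1/(-2678) = -1/2678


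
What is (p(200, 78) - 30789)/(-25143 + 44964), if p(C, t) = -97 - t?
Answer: -30964/19821 ≈ -1.5622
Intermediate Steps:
(p(200, 78) - 30789)/(-25143 + 44964) = ((-97 - 1*78) - 30789)/(-25143 + 44964) = ((-97 - 78) - 30789)/19821 = (-175 - 30789)*(1/19821) = -30964*1/19821 = -30964/19821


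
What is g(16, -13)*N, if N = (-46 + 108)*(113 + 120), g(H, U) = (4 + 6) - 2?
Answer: 115568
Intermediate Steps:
g(H, U) = 8 (g(H, U) = 10 - 2 = 8)
N = 14446 (N = 62*233 = 14446)
g(16, -13)*N = 8*14446 = 115568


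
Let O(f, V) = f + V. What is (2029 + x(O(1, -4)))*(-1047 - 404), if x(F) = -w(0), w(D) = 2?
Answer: -2941177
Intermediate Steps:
O(f, V) = V + f
x(F) = -2 (x(F) = -1*2 = -2)
(2029 + x(O(1, -4)))*(-1047 - 404) = (2029 - 2)*(-1047 - 404) = 2027*(-1451) = -2941177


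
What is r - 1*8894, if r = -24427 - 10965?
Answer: -44286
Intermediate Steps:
r = -35392
r - 1*8894 = -35392 - 1*8894 = -35392 - 8894 = -44286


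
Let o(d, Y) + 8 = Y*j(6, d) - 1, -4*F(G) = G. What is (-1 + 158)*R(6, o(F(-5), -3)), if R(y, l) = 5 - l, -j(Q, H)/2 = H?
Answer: 2041/2 ≈ 1020.5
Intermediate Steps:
j(Q, H) = -2*H
F(G) = -G/4
o(d, Y) = -9 - 2*Y*d (o(d, Y) = -8 + (Y*(-2*d) - 1) = -8 + (-2*Y*d - 1) = -8 + (-1 - 2*Y*d) = -9 - 2*Y*d)
(-1 + 158)*R(6, o(F(-5), -3)) = (-1 + 158)*(5 - (-9 - 2*(-3)*(-1/4*(-5)))) = 157*(5 - (-9 - 2*(-3)*5/4)) = 157*(5 - (-9 + 15/2)) = 157*(5 - 1*(-3/2)) = 157*(5 + 3/2) = 157*(13/2) = 2041/2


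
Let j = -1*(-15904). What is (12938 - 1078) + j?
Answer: 27764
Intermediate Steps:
j = 15904
(12938 - 1078) + j = (12938 - 1078) + 15904 = 11860 + 15904 = 27764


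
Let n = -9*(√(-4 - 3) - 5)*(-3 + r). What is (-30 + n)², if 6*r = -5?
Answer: 65349/2 - 27945*I*√7/2 ≈ 32675.0 - 36968.0*I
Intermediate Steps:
r = -⅚ (r = (⅙)*(-5) = -⅚ ≈ -0.83333)
n = -345/2 + 69*I*√7/2 (n = -9*(√(-4 - 3) - 5)*(-3 - ⅚) = -9*(√(-7) - 5)*(-23)/6 = -9*(I*√7 - 5)*(-23)/6 = -9*(-5 + I*√7)*(-23)/6 = -9*(115/6 - 23*I*√7/6) = -345/2 + 69*I*√7/2 ≈ -172.5 + 91.278*I)
(-30 + n)² = (-30 + (-345/2 + 69*I*√7/2))² = (-405/2 + 69*I*√7/2)²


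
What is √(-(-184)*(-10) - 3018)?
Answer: I*√4858 ≈ 69.699*I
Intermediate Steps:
√(-(-184)*(-10) - 3018) = √(-46*40 - 3018) = √(-1840 - 3018) = √(-4858) = I*√4858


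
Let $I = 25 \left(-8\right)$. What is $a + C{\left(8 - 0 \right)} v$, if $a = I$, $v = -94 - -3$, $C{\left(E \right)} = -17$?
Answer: $1347$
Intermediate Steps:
$v = -91$ ($v = -94 + 3 = -91$)
$I = -200$
$a = -200$
$a + C{\left(8 - 0 \right)} v = -200 - -1547 = -200 + 1547 = 1347$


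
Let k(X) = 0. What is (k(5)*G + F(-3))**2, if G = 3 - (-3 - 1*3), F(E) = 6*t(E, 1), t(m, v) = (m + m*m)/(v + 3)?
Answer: 81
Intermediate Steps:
t(m, v) = (m + m**2)/(3 + v)
F(E) = 3*E*(1 + E)/2 (F(E) = 6*(E*(1 + E)/(3 + 1)) = 6*(E*(1 + E)/4) = 3*E*(1 + E)/2)
G = 9 (G = 3 - (-3 - 3) = 3 - 1*(-6) = 3 + 6 = 9)
(k(5)*G + F(-3))**2 = (0*9 + (3/2)*(-3)*(1 - 3))**2 = (0 + (3/2)*(-3)*(-2))**2 = (0 + 9)**2 = 9**2 = 81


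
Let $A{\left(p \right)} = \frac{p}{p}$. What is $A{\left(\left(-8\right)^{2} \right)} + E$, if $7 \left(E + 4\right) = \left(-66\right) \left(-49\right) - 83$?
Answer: $\frac{3130}{7} \approx 447.14$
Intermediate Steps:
$A{\left(p \right)} = 1$
$E = \frac{3123}{7}$ ($E = -4 + \frac{\left(-66\right) \left(-49\right) - 83}{7} = -4 + \frac{3234 - 83}{7} = -4 + \frac{1}{7} \cdot 3151 = -4 + \frac{3151}{7} = \frac{3123}{7} \approx 446.14$)
$A{\left(\left(-8\right)^{2} \right)} + E = 1 + \frac{3123}{7} = \frac{3130}{7}$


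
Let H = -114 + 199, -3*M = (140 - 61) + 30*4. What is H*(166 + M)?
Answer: 25415/3 ≈ 8471.7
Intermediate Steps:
M = -199/3 (M = -((140 - 61) + 30*4)/3 = -(79 + 120)/3 = -⅓*199 = -199/3 ≈ -66.333)
H = 85
H*(166 + M) = 85*(166 - 199/3) = 85*(299/3) = 25415/3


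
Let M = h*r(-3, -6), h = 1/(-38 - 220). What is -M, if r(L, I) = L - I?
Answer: 1/86 ≈ 0.011628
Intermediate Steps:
h = -1/258 (h = 1/(-258) = -1/258 ≈ -0.0038760)
M = -1/86 (M = -(-3 - 1*(-6))/258 = -(-3 + 6)/258 = -1/258*3 = -1/86 ≈ -0.011628)
-M = -1*(-1/86) = 1/86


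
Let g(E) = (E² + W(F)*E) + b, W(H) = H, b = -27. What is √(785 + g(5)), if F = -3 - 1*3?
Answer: √753 ≈ 27.441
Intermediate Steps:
F = -6 (F = -3 - 3 = -6)
g(E) = -27 + E² - 6*E (g(E) = (E² - 6*E) - 27 = -27 + E² - 6*E)
√(785 + g(5)) = √(785 + (-27 + 5² - 6*5)) = √(785 + (-27 + 25 - 30)) = √(785 - 32) = √753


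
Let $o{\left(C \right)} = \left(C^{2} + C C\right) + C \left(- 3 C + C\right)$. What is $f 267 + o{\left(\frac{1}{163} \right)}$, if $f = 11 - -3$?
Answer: $3738$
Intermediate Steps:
$f = 14$ ($f = 11 + 3 = 14$)
$o{\left(C \right)} = 0$ ($o{\left(C \right)} = \left(C^{2} + C^{2}\right) + C \left(- 2 C\right) = 2 C^{2} - 2 C^{2} = 0$)
$f 267 + o{\left(\frac{1}{163} \right)} = 14 \cdot 267 + 0 = 3738 + 0 = 3738$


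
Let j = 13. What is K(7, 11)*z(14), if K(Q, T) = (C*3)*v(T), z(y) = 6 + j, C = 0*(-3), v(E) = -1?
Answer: 0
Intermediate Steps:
C = 0
z(y) = 19 (z(y) = 6 + 13 = 19)
K(Q, T) = 0 (K(Q, T) = (0*3)*(-1) = 0*(-1) = 0)
K(7, 11)*z(14) = 0*19 = 0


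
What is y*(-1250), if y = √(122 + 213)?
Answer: -1250*√335 ≈ -22879.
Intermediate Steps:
y = √335 ≈ 18.303
y*(-1250) = √335*(-1250) = -1250*√335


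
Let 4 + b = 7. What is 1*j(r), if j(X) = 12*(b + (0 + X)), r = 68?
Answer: 852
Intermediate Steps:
b = 3 (b = -4 + 7 = 3)
j(X) = 36 + 12*X (j(X) = 12*(3 + (0 + X)) = 12*(3 + X) = 36 + 12*X)
1*j(r) = 1*(36 + 12*68) = 1*(36 + 816) = 1*852 = 852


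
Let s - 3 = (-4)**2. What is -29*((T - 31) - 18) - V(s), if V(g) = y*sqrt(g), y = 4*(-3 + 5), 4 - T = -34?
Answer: 319 - 8*sqrt(19) ≈ 284.13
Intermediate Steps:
T = 38 (T = 4 - 1*(-34) = 4 + 34 = 38)
s = 19 (s = 3 + (-4)**2 = 3 + 16 = 19)
y = 8 (y = 4*2 = 8)
V(g) = 8*sqrt(g)
-29*((T - 31) - 18) - V(s) = -29*((38 - 31) - 18) - 8*sqrt(19) = -29*(7 - 18) - 8*sqrt(19) = -29*(-11) - 8*sqrt(19) = 319 - 8*sqrt(19)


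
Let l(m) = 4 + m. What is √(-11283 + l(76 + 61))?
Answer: 3*I*√1238 ≈ 105.56*I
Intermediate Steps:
√(-11283 + l(76 + 61)) = √(-11283 + (4 + (76 + 61))) = √(-11283 + (4 + 137)) = √(-11283 + 141) = √(-11142) = 3*I*√1238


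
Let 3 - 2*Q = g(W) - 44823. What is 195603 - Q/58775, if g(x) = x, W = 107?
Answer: 22993087931/117550 ≈ 1.9560e+5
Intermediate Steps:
Q = 44719/2 (Q = 3/2 - (107 - 44823)/2 = 3/2 - 1/2*(-44716) = 3/2 + 22358 = 44719/2 ≈ 22360.)
195603 - Q/58775 = 195603 - 44719/(2*58775) = 195603 - 1*44719/117550 = 195603 - 44719/117550 = 22993087931/117550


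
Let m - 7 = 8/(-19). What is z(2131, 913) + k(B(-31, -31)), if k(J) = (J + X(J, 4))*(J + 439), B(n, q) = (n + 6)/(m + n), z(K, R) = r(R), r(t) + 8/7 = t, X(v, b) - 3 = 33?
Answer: 25926409631/1507072 ≈ 17203.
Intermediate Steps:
X(v, b) = 36 (X(v, b) = 3 + 33 = 36)
m = 125/19 (m = 7 + 8/(-19) = 7 + 8*(-1/19) = 7 - 8/19 = 125/19 ≈ 6.5789)
r(t) = -8/7 + t
z(K, R) = -8/7 + R
B(n, q) = (6 + n)/(125/19 + n) (B(n, q) = (n + 6)/(125/19 + n) = (6 + n)/(125/19 + n))
k(J) = (36 + J)*(439 + J) (k(J) = (J + 36)*(J + 439) = (36 + J)*(439 + J))
z(2131, 913) + k(B(-31, -31)) = (-8/7 + 913) + (15804 + (19*(6 - 31)/(125 + 19*(-31)))**2 + 475*(19*(6 - 31)/(125 + 19*(-31)))) = 6383/7 + (15804 + (19*(-25)/(125 - 589))**2 + 475*(19*(-25)/(125 - 589))) = 6383/7 + (15804 + (19*(-25)/(-464))**2 + 475*(19*(-25)/(-464))) = 6383/7 + (15804 + (19*(-1/464)*(-25))**2 + 475*(19*(-1/464)*(-25))) = 6383/7 + (15804 + (475/464)**2 + 475*(475/464)) = 6383/7 + (15804 + 225625/215296 + 225625/464) = 6383/7 + 3507453609/215296 = 25926409631/1507072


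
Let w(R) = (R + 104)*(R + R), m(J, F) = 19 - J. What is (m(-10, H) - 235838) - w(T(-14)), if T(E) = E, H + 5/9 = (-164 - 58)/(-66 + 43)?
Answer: -233289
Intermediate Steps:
H = 1883/207 (H = -5/9 + (-164 - 58)/(-66 + 43) = -5/9 - 222/(-23) = -5/9 - 222*(-1/23) = -5/9 + 222/23 = 1883/207 ≈ 9.0966)
w(R) = 2*R*(104 + R) (w(R) = (104 + R)*(2*R) = 2*R*(104 + R))
(m(-10, H) - 235838) - w(T(-14)) = ((19 - 1*(-10)) - 235838) - 2*(-14)*(104 - 14) = ((19 + 10) - 235838) - 2*(-14)*90 = (29 - 235838) - 1*(-2520) = -235809 + 2520 = -233289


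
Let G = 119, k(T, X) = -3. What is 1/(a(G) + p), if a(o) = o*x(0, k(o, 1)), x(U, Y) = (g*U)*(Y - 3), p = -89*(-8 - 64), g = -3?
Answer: 1/6408 ≈ 0.00015605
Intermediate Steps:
p = 6408 (p = -89*(-72) = 6408)
x(U, Y) = -3*U*(-3 + Y) (x(U, Y) = (-3*U)*(Y - 3) = (-3*U)*(-3 + Y) = -3*U*(-3 + Y))
a(o) = 0 (a(o) = o*(3*0*(3 - 1*(-3))) = o*(3*0*(3 + 3)) = o*(3*0*6) = o*0 = 0)
1/(a(G) + p) = 1/(0 + 6408) = 1/6408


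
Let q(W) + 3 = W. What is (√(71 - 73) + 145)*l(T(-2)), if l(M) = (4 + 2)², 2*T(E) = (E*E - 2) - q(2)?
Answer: 5220 + 36*I*√2 ≈ 5220.0 + 50.912*I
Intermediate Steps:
q(W) = -3 + W
T(E) = -½ + E²/2 (T(E) = ((E*E - 2) - (-3 + 2))/2 = ((E² - 2) - 1*(-1))/2 = ((-2 + E²) + 1)/2 = (-1 + E²)/2 = -½ + E²/2)
l(M) = 36 (l(M) = 6² = 36)
(√(71 - 73) + 145)*l(T(-2)) = (√(71 - 73) + 145)*36 = (√(-2) + 145)*36 = (I*√2 + 145)*36 = (145 + I*√2)*36 = 5220 + 36*I*√2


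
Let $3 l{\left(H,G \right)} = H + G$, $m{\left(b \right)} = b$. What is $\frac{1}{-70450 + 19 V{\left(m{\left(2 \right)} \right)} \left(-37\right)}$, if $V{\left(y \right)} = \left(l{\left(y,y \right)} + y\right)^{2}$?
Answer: $- \frac{9}{704350} \approx -1.2778 \cdot 10^{-5}$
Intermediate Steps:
$l{\left(H,G \right)} = \frac{G}{3} + \frac{H}{3}$ ($l{\left(H,G \right)} = \frac{H + G}{3} = \frac{G + H}{3} = \frac{G}{3} + \frac{H}{3}$)
$V{\left(y \right)} = \frac{25 y^{2}}{9}$ ($V{\left(y \right)} = \left(\left(\frac{y}{3} + \frac{y}{3}\right) + y\right)^{2} = \left(\frac{2 y}{3} + y\right)^{2} = \left(\frac{5 y}{3}\right)^{2} = \frac{25 y^{2}}{9}$)
$\frac{1}{-70450 + 19 V{\left(m{\left(2 \right)} \right)} \left(-37\right)} = \frac{1}{-70450 + 19 \frac{25 \cdot 2^{2}}{9} \left(-37\right)} = \frac{1}{-70450 + 19 \cdot \frac{25}{9} \cdot 4 \left(-37\right)} = \frac{1}{-70450 + 19 \cdot \frac{100}{9} \left(-37\right)} = \frac{1}{-70450 + \frac{1900}{9} \left(-37\right)} = \frac{1}{-70450 - \frac{70300}{9}} = \frac{1}{- \frac{704350}{9}} = - \frac{9}{704350}$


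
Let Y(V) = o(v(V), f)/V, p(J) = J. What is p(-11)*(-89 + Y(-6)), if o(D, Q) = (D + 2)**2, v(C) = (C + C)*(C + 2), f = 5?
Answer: 16687/3 ≈ 5562.3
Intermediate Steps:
v(C) = 2*C*(2 + C) (v(C) = (2*C)*(2 + C) = 2*C*(2 + C))
o(D, Q) = (2 + D)**2
Y(V) = (2 + 2*V*(2 + V))**2/V
p(-11)*(-89 + Y(-6)) = -11*(-89 + 4*(1 - 6*(2 - 6))**2/(-6)) = -11*(-89 + 4*(-1/6)*(1 - 6*(-4))**2) = -11*(-89 + 4*(-1/6)*(1 + 24)**2) = -11*(-89 + 4*(-1/6)*25**2) = -11*(-89 + 4*(-1/6)*625) = -11*(-89 - 1250/3) = -11*(-1517/3) = 16687/3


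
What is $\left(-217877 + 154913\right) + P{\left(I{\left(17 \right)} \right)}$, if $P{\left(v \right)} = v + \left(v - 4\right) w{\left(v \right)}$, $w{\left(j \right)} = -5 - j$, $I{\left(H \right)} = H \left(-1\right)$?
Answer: $-63233$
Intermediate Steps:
$I{\left(H \right)} = - H$
$P{\left(v \right)} = v + \left(-5 - v\right) \left(-4 + v\right)$ ($P{\left(v \right)} = v + \left(v - 4\right) \left(-5 - v\right) = v + \left(-4 + v\right) \left(-5 - v\right) = v + \left(-5 - v\right) \left(-4 + v\right)$)
$\left(-217877 + 154913\right) + P{\left(I{\left(17 \right)} \right)} = \left(-217877 + 154913\right) + \left(20 - \left(\left(-1\right) 17\right)^{2}\right) = -62964 + \left(20 - \left(-17\right)^{2}\right) = -62964 + \left(20 - 289\right) = -62964 - 269 = -63233$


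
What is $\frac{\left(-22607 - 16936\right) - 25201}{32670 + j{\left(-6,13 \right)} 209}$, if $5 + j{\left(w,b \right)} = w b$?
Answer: $- \frac{64744}{15323} \approx -4.2253$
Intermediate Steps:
$j{\left(w,b \right)} = -5 + b w$ ($j{\left(w,b \right)} = -5 + w b = -5 + b w$)
$\frac{\left(-22607 - 16936\right) - 25201}{32670 + j{\left(-6,13 \right)} 209} = \frac{\left(-22607 - 16936\right) - 25201}{32670 + \left(-5 + 13 \left(-6\right)\right) 209} = \frac{\left(-22607 - 16936\right) - 25201}{32670 + \left(-5 - 78\right) 209} = \frac{-39543 - 25201}{32670 - 17347} = - \frac{64744}{32670 - 17347} = - \frac{64744}{15323}$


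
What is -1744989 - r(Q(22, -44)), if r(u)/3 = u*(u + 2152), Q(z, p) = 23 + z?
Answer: -2041584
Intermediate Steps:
r(u) = 3*u*(2152 + u) (r(u) = 3*(u*(u + 2152)) = 3*(u*(2152 + u)) = 3*u*(2152 + u))
-1744989 - r(Q(22, -44)) = -1744989 - 3*(23 + 22)*(2152 + (23 + 22)) = -1744989 - 3*45*(2152 + 45) = -1744989 - 3*45*2197 = -1744989 - 1*296595 = -1744989 - 296595 = -2041584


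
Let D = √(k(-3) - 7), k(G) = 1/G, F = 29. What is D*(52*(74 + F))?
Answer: 5356*I*√66/3 ≈ 14504.0*I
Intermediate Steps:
D = I*√66/3 (D = √(1/(-3) - 7) = √(-⅓ - 7) = √(-22/3) = I*√66/3 ≈ 2.708*I)
D*(52*(74 + F)) = (I*√66/3)*(52*(74 + 29)) = (I*√66/3)*(52*103) = (I*√66/3)*5356 = 5356*I*√66/3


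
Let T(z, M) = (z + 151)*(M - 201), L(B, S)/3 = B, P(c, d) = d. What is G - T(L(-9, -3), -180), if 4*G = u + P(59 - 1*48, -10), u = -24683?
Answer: 164283/4 ≈ 41071.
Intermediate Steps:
L(B, S) = 3*B
T(z, M) = (-201 + M)*(151 + z) (T(z, M) = (151 + z)*(-201 + M) = (-201 + M)*(151 + z))
G = -24693/4 (G = (-24683 - 10)/4 = (¼)*(-24693) = -24693/4 ≈ -6173.3)
G - T(L(-9, -3), -180) = -24693/4 - (-30351 - 603*(-9) + 151*(-180) - 540*(-9)) = -24693/4 - (-30351 - 201*(-27) - 27180 - 180*(-27)) = -24693/4 - (-30351 + 5427 - 27180 + 4860) = -24693/4 - 1*(-47244) = -24693/4 + 47244 = 164283/4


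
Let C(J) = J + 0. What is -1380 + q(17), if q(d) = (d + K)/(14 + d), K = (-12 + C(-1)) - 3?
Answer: -42779/31 ≈ -1380.0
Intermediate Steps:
C(J) = J
K = -16 (K = (-12 - 1) - 3 = -13 - 3 = -16)
q(d) = (-16 + d)/(14 + d) (q(d) = (d - 16)/(14 + d) = (-16 + d)/(14 + d))
-1380 + q(17) = -1380 + (-16 + 17)/(14 + 17) = -1380 + 1/31 = -42779/31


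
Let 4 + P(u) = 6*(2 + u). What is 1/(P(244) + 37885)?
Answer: 1/39357 ≈ 2.5408e-5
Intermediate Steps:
P(u) = 8 + 6*u (P(u) = -4 + 6*(2 + u) = -4 + (12 + 6*u) = 8 + 6*u)
1/(P(244) + 37885) = 1/((8 + 6*244) + 37885) = 1/((8 + 1464) + 37885) = 1/(1472 + 37885) = 1/39357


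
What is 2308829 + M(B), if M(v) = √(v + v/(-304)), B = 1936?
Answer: 2308829 + 11*√5757/19 ≈ 2.3089e+6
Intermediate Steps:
M(v) = √5757*√v/76 (M(v) = √(v + v*(-1/304)) = √(v - v/304) = √(303*v/304) = √5757*√v/76)
2308829 + M(B) = 2308829 + √5757*√1936/76 = 2308829 + (1/76)*√5757*44 = 2308829 + 11*√5757/19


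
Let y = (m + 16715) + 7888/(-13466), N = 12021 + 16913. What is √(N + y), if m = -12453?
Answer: 2*√376214326673/6733 ≈ 182.20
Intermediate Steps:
N = 28934
y = 28692102/6733 (y = (-12453 + 16715) + 7888/(-13466) = 4262 + 7888*(-1/13466) = 4262 - 3944/6733 = 28692102/6733 ≈ 4261.4)
√(N + y) = √(28934 + 28692102/6733) = √(223504724/6733) = 2*√376214326673/6733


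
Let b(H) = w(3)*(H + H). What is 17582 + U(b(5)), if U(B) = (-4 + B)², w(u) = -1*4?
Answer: 19518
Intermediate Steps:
w(u) = -4
b(H) = -8*H (b(H) = -4*(H + H) = -8*H)
17582 + U(b(5)) = 17582 + (-4 - 8*5)² = 17582 + (-4 - 40)² = 17582 + (-44)² = 17582 + 1936 = 19518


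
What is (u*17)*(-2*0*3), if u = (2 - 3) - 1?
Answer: 0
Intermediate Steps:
u = -2 (u = -1 - 1 = -2)
(u*17)*(-2*0*3) = (-2*17)*(-2*0*3) = -0*3 = -34*0 = 0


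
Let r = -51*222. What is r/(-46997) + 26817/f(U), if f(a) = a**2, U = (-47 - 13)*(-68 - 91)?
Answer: 343897884583/1425757388400 ≈ 0.24120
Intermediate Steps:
r = -11322
U = 9540 (U = -60*(-159) = 9540)
r/(-46997) + 26817/f(U) = -11322/(-46997) + 26817/(9540**2) = -11322*(-1/46997) + 26817/91011600 = 11322/46997 + 26817*(1/91011600) = 11322/46997 + 8939/30337200 = 343897884583/1425757388400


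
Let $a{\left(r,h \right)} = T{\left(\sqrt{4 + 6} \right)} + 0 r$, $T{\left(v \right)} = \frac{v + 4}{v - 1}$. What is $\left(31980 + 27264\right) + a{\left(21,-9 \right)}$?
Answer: $\frac{533210}{9} + \frac{5 \sqrt{10}}{9} \approx 59247.0$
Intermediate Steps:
$T{\left(v \right)} = \frac{4 + v}{-1 + v}$
$a{\left(r,h \right)} = \frac{4 + \sqrt{10}}{-1 + \sqrt{10}}$ ($a{\left(r,h \right)} = \frac{4 + \sqrt{4 + 6}}{-1 + \sqrt{4 + 6}} + 0 r = \frac{4 + \sqrt{10}}{-1 + \sqrt{10}} + 0 = \frac{4 + \sqrt{10}}{-1 + \sqrt{10}}$)
$\left(31980 + 27264\right) + a{\left(21,-9 \right)} = \left(31980 + 27264\right) + \left(\frac{14}{9} + \frac{5 \sqrt{10}}{9}\right) = 59244 + \left(\frac{14}{9} + \frac{5 \sqrt{10}}{9}\right) = \frac{533210}{9} + \frac{5 \sqrt{10}}{9}$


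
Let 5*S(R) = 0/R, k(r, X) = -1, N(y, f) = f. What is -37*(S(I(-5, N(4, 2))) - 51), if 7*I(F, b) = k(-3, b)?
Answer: 1887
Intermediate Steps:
I(F, b) = -⅐ (I(F, b) = (⅐)*(-1) = -⅐)
S(R) = 0 (S(R) = (0/R)/5 = (⅕)*0 = 0)
-37*(S(I(-5, N(4, 2))) - 51) = -37*(0 - 51) = -37*(-51) = 1887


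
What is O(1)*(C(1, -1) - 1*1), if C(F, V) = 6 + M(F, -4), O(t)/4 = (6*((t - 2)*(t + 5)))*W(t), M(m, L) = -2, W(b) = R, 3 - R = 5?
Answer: 864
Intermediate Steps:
R = -2 (R = 3 - 1*5 = 3 - 5 = -2)
W(b) = -2
O(t) = -48*(-2 + t)*(5 + t) (O(t) = 4*((6*((t - 2)*(t + 5)))*(-2)) = 4*((6*((-2 + t)*(5 + t)))*(-2)) = 4*((6*(-2 + t)*(5 + t))*(-2)) = 4*(-12*(-2 + t)*(5 + t)) = -48*(-2 + t)*(5 + t))
C(F, V) = 4 (C(F, V) = 6 - 2 = 4)
O(1)*(C(1, -1) - 1*1) = (480 - 144*1 - 48*1²)*(4 - 1*1) = (480 - 144 - 48*1)*(4 - 1) = (480 - 144 - 48)*3 = 288*3 = 864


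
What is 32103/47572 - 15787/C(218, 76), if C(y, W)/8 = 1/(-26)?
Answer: 1220422193/23786 ≈ 51308.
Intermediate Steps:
C(y, W) = -4/13 (C(y, W) = 8/(-26) = 8*(-1/26) = -4/13)
32103/47572 - 15787/C(218, 76) = 32103/47572 - 15787/(-4/13) = 32103*(1/47572) - 15787*(-13/4) = 32103/47572 + 205231/4 = 1220422193/23786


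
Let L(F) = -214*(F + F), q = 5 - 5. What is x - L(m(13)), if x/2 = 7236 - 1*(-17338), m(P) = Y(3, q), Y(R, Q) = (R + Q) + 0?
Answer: 50432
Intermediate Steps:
q = 0
Y(R, Q) = Q + R (Y(R, Q) = (Q + R) + 0 = Q + R)
m(P) = 3 (m(P) = 0 + 3 = 3)
L(F) = -428*F
x = 49148 (x = 2*(7236 - 1*(-17338)) = 2*(7236 + 17338) = 2*24574 = 49148)
x - L(m(13)) = 49148 - (-428)*3 = 49148 - 1*(-1284) = 49148 + 1284 = 50432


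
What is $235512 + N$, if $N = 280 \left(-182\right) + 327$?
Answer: $184879$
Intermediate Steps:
$N = -50633$ ($N = -50960 + 327 = -50633$)
$235512 + N = 235512 - 50633 = 184879$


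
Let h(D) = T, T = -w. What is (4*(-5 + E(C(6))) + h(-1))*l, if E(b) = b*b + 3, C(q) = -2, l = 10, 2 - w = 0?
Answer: 60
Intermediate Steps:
w = 2 (w = 2 - 1*0 = 2 + 0 = 2)
E(b) = 3 + b² (E(b) = b² + 3 = 3 + b²)
T = -2 (T = -1*2 = -2)
h(D) = -2
(4*(-5 + E(C(6))) + h(-1))*l = (4*(-5 + (3 + (-2)²)) - 2)*10 = (4*(-5 + (3 + 4)) - 2)*10 = (4*(-5 + 7) - 2)*10 = (4*2 - 2)*10 = (8 - 2)*10 = 6*10 = 60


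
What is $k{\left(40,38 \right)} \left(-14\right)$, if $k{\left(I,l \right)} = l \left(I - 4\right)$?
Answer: $-19152$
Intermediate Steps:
$k{\left(I,l \right)} = l \left(-4 + I\right)$
$k{\left(40,38 \right)} \left(-14\right) = 38 \left(-4 + 40\right) \left(-14\right) = 38 \cdot 36 \left(-14\right) = 1368 \left(-14\right) = -19152$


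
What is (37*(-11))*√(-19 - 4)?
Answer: -407*I*√23 ≈ -1951.9*I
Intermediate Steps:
(37*(-11))*√(-19 - 4) = -407*I*√23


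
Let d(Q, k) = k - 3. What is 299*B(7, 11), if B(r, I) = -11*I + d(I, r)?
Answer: -34983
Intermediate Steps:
d(Q, k) = -3 + k
B(r, I) = -3 + r - 11*I (B(r, I) = -11*I + (-3 + r) = -3 + r - 11*I)
299*B(7, 11) = 299*(-3 + 7 - 11*11) = 299*(-3 + 7 - 121) = 299*(-117) = -34983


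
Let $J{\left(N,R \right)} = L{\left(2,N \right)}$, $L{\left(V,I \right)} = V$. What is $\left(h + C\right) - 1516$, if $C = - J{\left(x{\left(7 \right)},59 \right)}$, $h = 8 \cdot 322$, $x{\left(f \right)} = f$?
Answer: $1058$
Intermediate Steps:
$h = 2576$
$J{\left(N,R \right)} = 2$
$C = -2$ ($C = \left(-1\right) 2 = -2$)
$\left(h + C\right) - 1516 = \left(2576 - 2\right) - 1516 = 2574 - 1516 = 1058$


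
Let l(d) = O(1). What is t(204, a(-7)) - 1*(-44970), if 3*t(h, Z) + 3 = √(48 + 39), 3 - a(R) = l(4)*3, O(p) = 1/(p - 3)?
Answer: 44969 + √87/3 ≈ 44972.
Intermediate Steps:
O(p) = 1/(-3 + p)
l(d) = -½ (l(d) = 1/(-3 + 1) = 1/(-2) = -½)
a(R) = 9/2 (a(R) = 3 - (-1)*3/2 = 3 - 1*(-3/2) = 3 + 3/2 = 9/2)
t(h, Z) = -1 + √87/3 (t(h, Z) = -1 + √(48 + 39)/3 = -1 + √87/3)
t(204, a(-7)) - 1*(-44970) = (-1 + √87/3) - 1*(-44970) = (-1 + √87/3) + 44970 = 44969 + √87/3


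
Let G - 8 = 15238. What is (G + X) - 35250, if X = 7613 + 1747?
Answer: -10644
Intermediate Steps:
G = 15246 (G = 8 + 15238 = 15246)
X = 9360
(G + X) - 35250 = (15246 + 9360) - 35250 = 24606 - 35250 = -10644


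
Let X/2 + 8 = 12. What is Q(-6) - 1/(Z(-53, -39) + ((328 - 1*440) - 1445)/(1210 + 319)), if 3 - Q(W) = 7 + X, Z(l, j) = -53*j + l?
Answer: -36935717/3077849 ≈ -12.000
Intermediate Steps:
X = 8 (X = -16 + 2*12 = -16 + 24 = 8)
Z(l, j) = l - 53*j
Q(W) = -12 (Q(W) = 3 - (7 + 8) = 3 - 1*15 = 3 - 15 = -12)
Q(-6) - 1/(Z(-53, -39) + ((328 - 1*440) - 1445)/(1210 + 319)) = -12 - 1/((-53 - 53*(-39)) + ((328 - 1*440) - 1445)/(1210 + 319)) = -12 - 1/((-53 + 2067) + ((328 - 440) - 1445)/1529) = -12 - 1/(2014 + (-112 - 1445)*(1/1529)) = -12 - 1/(2014 - 1557*1/1529) = -12 - 1/(2014 - 1557/1529) = -12 - 1/3077849/1529 = -12 - 1*1529/3077849 = -12 - 1529/3077849 = -36935717/3077849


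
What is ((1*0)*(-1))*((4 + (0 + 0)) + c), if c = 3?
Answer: 0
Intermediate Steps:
((1*0)*(-1))*((4 + (0 + 0)) + c) = ((1*0)*(-1))*((4 + (0 + 0)) + 3) = (0*(-1))*((4 + 0) + 3) = 0*(4 + 3) = 0*7 = 0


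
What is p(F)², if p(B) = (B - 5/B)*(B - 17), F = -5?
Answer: 7744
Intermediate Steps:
p(B) = (-17 + B)*(B - 5/B) (p(B) = (B - 5/B)*(-17 + B) = (-17 + B)*(B - 5/B))
p(F)² = (-5 + (-5)² - 17*(-5) + 85/(-5))² = (-5 + 25 + 85 + 85*(-⅕))² = (-5 + 25 + 85 - 17)² = 88² = 7744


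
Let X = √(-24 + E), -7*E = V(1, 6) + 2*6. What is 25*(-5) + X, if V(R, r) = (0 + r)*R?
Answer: -125 + I*√1302/7 ≈ -125.0 + 5.1547*I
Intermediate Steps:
V(R, r) = R*r (V(R, r) = r*R = R*r)
E = -18/7 (E = -(1*6 + 2*6)/7 = -(6 + 12)/7 = -⅐*18 = -18/7 ≈ -2.5714)
X = I*√1302/7 (X = √(-24 - 18/7) = √(-186/7) = I*√1302/7 ≈ 5.1547*I)
25*(-5) + X = 25*(-5) + I*√1302/7 = -125 + I*√1302/7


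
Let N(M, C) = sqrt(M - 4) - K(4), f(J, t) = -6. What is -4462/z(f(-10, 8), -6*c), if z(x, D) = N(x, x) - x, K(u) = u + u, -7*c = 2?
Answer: 4462/7 + 2231*I*sqrt(10)/7 ≈ 637.43 + 1007.9*I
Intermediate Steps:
c = -2/7 (c = -1/7*2 = -2/7 ≈ -0.28571)
K(u) = 2*u
N(M, C) = -8 + sqrt(-4 + M) (N(M, C) = sqrt(M - 4) - 2*4 = sqrt(-4 + M) - 1*8 = sqrt(-4 + M) - 8 = -8 + sqrt(-4 + M))
z(x, D) = -8 + sqrt(-4 + x) - x (z(x, D) = (-8 + sqrt(-4 + x)) - x = -8 + sqrt(-4 + x) - x)
-4462/z(f(-10, 8), -6*c) = -4462/(-8 + sqrt(-4 - 6) - 1*(-6)) = -4462/(-8 + sqrt(-10) + 6) = -4462/(-8 + I*sqrt(10) + 6) = -4462/(-2 + I*sqrt(10))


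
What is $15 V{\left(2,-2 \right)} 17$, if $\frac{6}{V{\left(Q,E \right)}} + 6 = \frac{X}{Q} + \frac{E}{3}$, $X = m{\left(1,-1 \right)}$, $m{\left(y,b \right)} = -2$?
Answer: $- \frac{4590}{23} \approx -199.57$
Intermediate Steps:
$X = -2$
$V{\left(Q,E \right)} = \frac{6}{-6 - \frac{2}{Q} + \frac{E}{3}}$ ($V{\left(Q,E \right)} = \frac{6}{-6 + \left(- \frac{2}{Q} + \frac{E}{3}\right)} = \frac{6}{-6 - \frac{2}{Q} + \frac{E}{3}}$)
$15 V{\left(2,-2 \right)} 17 = 15 \cdot 18 \cdot 2 \frac{1}{-6 - 36 - 4} \cdot 17 = 15 \cdot 18 \cdot 2 \frac{1}{-46} \cdot 17 = 15 \cdot 18 \cdot 2 \left(- \frac{1}{46}\right) 17 = 15 \left(- \frac{18}{23}\right) 17 = \left(- \frac{270}{23}\right) 17 = - \frac{4590}{23}$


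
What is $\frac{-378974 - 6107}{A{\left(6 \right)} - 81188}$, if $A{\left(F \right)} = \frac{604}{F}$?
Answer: $\frac{1155243}{243262} \approx 4.749$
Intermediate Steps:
$\frac{-378974 - 6107}{A{\left(6 \right)} - 81188} = \frac{-378974 - 6107}{\frac{604}{6} - 81188} = - \frac{385081}{604 \cdot \frac{1}{6} - 81188} = - \frac{385081}{\frac{302}{3} - 81188} = - \frac{385081}{- \frac{243262}{3}} = \left(-385081\right) \left(- \frac{3}{243262}\right) = \frac{1155243}{243262}$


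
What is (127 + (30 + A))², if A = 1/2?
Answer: 99225/4 ≈ 24806.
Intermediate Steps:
A = ½ ≈ 0.50000
(127 + (30 + A))² = (127 + (30 + ½))² = (127 + 61/2)² = (315/2)² = 99225/4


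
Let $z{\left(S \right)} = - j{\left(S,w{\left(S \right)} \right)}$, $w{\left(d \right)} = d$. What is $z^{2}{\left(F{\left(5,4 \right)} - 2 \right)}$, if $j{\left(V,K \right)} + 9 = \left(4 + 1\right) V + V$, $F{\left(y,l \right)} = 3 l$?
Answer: $2601$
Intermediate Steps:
$j{\left(V,K \right)} = -9 + 6 V$ ($j{\left(V,K \right)} = -9 + \left(\left(4 + 1\right) V + V\right) = -9 + \left(5 V + V\right) = -9 + 6 V$)
$z{\left(S \right)} = 9 - 6 S$ ($z{\left(S \right)} = - (-9 + 6 S) = 9 - 6 S$)
$z^{2}{\left(F{\left(5,4 \right)} - 2 \right)} = \left(9 - 6 \left(3 \cdot 4 - 2\right)\right)^{2} = \left(9 - 6 \left(12 - 2\right)\right)^{2} = \left(9 - 60\right)^{2} = \left(-51\right)^{2} = 2601$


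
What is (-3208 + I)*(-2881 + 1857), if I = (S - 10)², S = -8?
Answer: 2953216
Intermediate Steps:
I = 324 (I = (-8 - 10)² = (-18)² = 324)
(-3208 + I)*(-2881 + 1857) = (-3208 + 324)*(-2881 + 1857) = -2884*(-1024) = 2953216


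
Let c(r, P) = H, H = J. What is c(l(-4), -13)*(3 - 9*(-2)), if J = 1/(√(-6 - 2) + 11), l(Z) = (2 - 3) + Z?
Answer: 77/43 - 14*I*√2/43 ≈ 1.7907 - 0.46044*I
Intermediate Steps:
l(Z) = -1 + Z
J = 1/(11 + 2*I*√2) (J = 1/(√(-8) + 11) = 1/(2*I*√2 + 11) = 1/(11 + 2*I*√2) ≈ 0.085271 - 0.021926*I)
H = 11/129 - 2*I*√2/129 ≈ 0.085271 - 0.021926*I
c(r, P) = 11/129 - 2*I*√2/129
c(l(-4), -13)*(3 - 9*(-2)) = (11/129 - 2*I*√2/129)*(3 - 9*(-2)) = (11/129 - 2*I*√2/129)*(3 + 18) = (11/129 - 2*I*√2/129)*21 = 77/43 - 14*I*√2/43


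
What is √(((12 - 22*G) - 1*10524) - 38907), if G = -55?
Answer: I*√48209 ≈ 219.57*I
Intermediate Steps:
√(((12 - 22*G) - 1*10524) - 38907) = √(((12 - 22*(-55)) - 1*10524) - 38907) = √(((12 + 1210) - 10524) - 38907) = √((1222 - 10524) - 38907) = √(-9302 - 38907) = √(-48209) = I*√48209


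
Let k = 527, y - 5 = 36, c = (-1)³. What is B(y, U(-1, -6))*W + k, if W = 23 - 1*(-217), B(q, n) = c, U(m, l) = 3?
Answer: 287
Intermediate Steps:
c = -1
y = 41 (y = 5 + 36 = 41)
B(q, n) = -1
W = 240 (W = 23 + 217 = 240)
B(y, U(-1, -6))*W + k = -1*240 + 527 = -240 + 527 = 287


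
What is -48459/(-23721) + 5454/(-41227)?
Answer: 622814953/325981889 ≈ 1.9106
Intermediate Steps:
-48459/(-23721) + 5454/(-41227) = -48459*(-1/23721) + 5454*(-1/41227) = 16153/7907 - 5454/41227 = 622814953/325981889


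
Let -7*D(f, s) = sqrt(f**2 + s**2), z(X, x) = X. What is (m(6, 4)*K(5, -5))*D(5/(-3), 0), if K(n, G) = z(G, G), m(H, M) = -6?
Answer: -50/7 ≈ -7.1429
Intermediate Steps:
K(n, G) = G
D(f, s) = -sqrt(f**2 + s**2)/7
(m(6, 4)*K(5, -5))*D(5/(-3), 0) = (-6*(-5))*(-sqrt((5/(-3))**2 + 0**2)/7) = 30*(-sqrt((5*(-1/3))**2 + 0)/7) = 30*(-sqrt((-5/3)**2 + 0)/7) = 30*(-sqrt(25/9 + 0)/7) = 30*(-sqrt(25/9)/7) = 30*(-1/7*5/3) = 30*(-5/21) = -50/7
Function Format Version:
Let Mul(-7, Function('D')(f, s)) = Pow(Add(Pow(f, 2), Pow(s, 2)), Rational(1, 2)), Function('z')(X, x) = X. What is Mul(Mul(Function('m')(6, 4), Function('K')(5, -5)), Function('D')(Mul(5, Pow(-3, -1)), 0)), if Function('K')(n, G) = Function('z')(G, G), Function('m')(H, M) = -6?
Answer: Rational(-50, 7) ≈ -7.1429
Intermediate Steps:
Function('K')(n, G) = G
Function('D')(f, s) = Mul(Rational(-1, 7), Pow(Add(Pow(f, 2), Pow(s, 2)), Rational(1, 2)))
Mul(Mul(Function('m')(6, 4), Function('K')(5, -5)), Function('D')(Mul(5, Pow(-3, -1)), 0)) = Mul(Mul(-6, -5), Mul(Rational(-1, 7), Pow(Add(Pow(Mul(5, Pow(-3, -1)), 2), Pow(0, 2)), Rational(1, 2)))) = Mul(30, Mul(Rational(-1, 7), Pow(Add(Pow(Mul(5, Rational(-1, 3)), 2), 0), Rational(1, 2)))) = Mul(30, Mul(Rational(-1, 7), Pow(Add(Pow(Rational(-5, 3), 2), 0), Rational(1, 2)))) = Mul(30, Mul(Rational(-1, 7), Pow(Add(Rational(25, 9), 0), Rational(1, 2)))) = Mul(30, Mul(Rational(-1, 7), Pow(Rational(25, 9), Rational(1, 2)))) = Mul(30, Mul(Rational(-1, 7), Rational(5, 3))) = Mul(30, Rational(-5, 21)) = Rational(-50, 7)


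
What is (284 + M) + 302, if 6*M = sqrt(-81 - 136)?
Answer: 586 + I*sqrt(217)/6 ≈ 586.0 + 2.4552*I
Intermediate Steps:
M = I*sqrt(217)/6 (M = sqrt(-81 - 136)/6 = sqrt(-217)/6 = (I*sqrt(217))/6 = I*sqrt(217)/6 ≈ 2.4552*I)
(284 + M) + 302 = (284 + I*sqrt(217)/6) + 302 = 586 + I*sqrt(217)/6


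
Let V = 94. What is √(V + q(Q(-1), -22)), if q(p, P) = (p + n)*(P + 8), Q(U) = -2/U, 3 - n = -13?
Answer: I*√158 ≈ 12.57*I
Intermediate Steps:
n = 16 (n = 3 - 1*(-13) = 3 + 13 = 16)
q(p, P) = (8 + P)*(16 + p) (q(p, P) = (p + 16)*(P + 8) = (16 + p)*(8 + P) = (8 + P)*(16 + p))
√(V + q(Q(-1), -22)) = √(94 + (128 + 8*(-2/(-1)) + 16*(-22) - (-44)/(-1))) = √(94 + (128 + 8*(-2*(-1)) - 352 - (-44)*(-1))) = √(94 + (128 + 8*2 - 352 - 22*2)) = √(94 + (128 + 16 - 352 - 44)) = √(94 - 252) = √(-158) = I*√158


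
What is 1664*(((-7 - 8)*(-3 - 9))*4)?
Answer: 1198080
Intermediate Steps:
1664*(((-7 - 8)*(-3 - 9))*4) = 1664*(-15*(-12)*4) = 1664*(180*4) = 1664*720 = 1198080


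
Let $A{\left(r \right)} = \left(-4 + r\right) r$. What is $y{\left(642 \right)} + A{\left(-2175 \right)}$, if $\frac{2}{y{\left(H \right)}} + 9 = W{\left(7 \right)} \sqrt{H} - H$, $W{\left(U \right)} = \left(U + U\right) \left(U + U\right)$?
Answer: $\frac{5470370620637}{1154251} + \frac{8 \sqrt{642}}{494679} \approx 4.7393 \cdot 10^{6}$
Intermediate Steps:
$A{\left(r \right)} = r \left(-4 + r\right)$
$W{\left(U \right)} = 4 U^{2}$ ($W{\left(U \right)} = 2 U 2 U = 4 U^{2}$)
$y{\left(H \right)} = \frac{2}{-9 - H + 196 \sqrt{H}}$ ($y{\left(H \right)} = \frac{2}{-9 + \left(4 \cdot 7^{2} \sqrt{H} - H\right)} = \frac{2}{-9 + \left(4 \cdot 49 \sqrt{H} - H\right)} = \frac{2}{-9 + \left(196 \sqrt{H} - H\right)} = \frac{2}{-9 + \left(- H + 196 \sqrt{H}\right)} = \frac{2}{-9 - H + 196 \sqrt{H}}$)
$y{\left(642 \right)} + A{\left(-2175 \right)} = - \frac{2}{9 + 642 - 196 \sqrt{642}} - 2175 \left(-4 - 2175\right) = - \frac{2}{651 - 196 \sqrt{642}} - -4739325 = - \frac{2}{651 - 196 \sqrt{642}} + 4739325 = 4739325 - \frac{2}{651 - 196 \sqrt{642}}$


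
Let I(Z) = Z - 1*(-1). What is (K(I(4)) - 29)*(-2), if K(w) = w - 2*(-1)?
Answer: 44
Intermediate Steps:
I(Z) = 1 + Z (I(Z) = Z + 1 = 1 + Z)
K(w) = 2 + w (K(w) = w + 2 = 2 + w)
(K(I(4)) - 29)*(-2) = ((2 + (1 + 4)) - 29)*(-2) = ((2 + 5) - 29)*(-2) = (7 - 29)*(-2) = -22*(-2) = 44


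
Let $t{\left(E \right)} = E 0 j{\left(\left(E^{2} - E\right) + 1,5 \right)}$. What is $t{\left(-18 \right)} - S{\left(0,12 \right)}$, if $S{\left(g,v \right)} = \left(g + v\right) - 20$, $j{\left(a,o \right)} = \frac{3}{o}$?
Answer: $8$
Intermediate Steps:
$S{\left(g,v \right)} = -20 + g + v$
$t{\left(E \right)} = 0$ ($t{\left(E \right)} = E 0 \cdot \frac{3}{5} = 0 \cdot 3 \cdot \frac{1}{5} = 0 \cdot \frac{3}{5} = 0$)
$t{\left(-18 \right)} - S{\left(0,12 \right)} = 0 - \left(-20 + 0 + 12\right) = 0 - -8 = 0 + 8 = 8$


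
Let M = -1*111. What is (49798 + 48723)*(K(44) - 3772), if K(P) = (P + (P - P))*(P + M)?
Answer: -662061120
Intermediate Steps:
M = -111
K(P) = P*(-111 + P) (K(P) = (P + (P - P))*(P - 111) = (P + 0)*(-111 + P) = P*(-111 + P))
(49798 + 48723)*(K(44) - 3772) = (49798 + 48723)*(44*(-111 + 44) - 3772) = 98521*(44*(-67) - 3772) = 98521*(-2948 - 3772) = 98521*(-6720) = -662061120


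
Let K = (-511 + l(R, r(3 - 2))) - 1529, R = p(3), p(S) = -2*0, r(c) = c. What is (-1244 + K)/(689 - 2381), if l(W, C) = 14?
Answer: 545/282 ≈ 1.9326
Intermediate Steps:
p(S) = 0
R = 0
K = -2026 (K = (-511 + 14) - 1529 = -497 - 1529 = -2026)
(-1244 + K)/(689 - 2381) = (-1244 - 2026)/(689 - 2381) = -3270/(-1692) = -3270*(-1/1692) = 545/282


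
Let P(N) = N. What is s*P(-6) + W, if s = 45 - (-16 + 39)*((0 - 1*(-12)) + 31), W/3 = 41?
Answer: 5787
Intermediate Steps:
W = 123 (W = 3*41 = 123)
s = -944 (s = 45 - 23*((0 + 12) + 31) = 45 - 23*(12 + 31) = 45 - 23*43 = 45 - 1*989 = 45 - 989 = -944)
s*P(-6) + W = -944*(-6) + 123 = 5664 + 123 = 5787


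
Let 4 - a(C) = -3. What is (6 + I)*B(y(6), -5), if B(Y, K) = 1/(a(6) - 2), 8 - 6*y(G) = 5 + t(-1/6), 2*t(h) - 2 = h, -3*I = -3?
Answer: 7/5 ≈ 1.4000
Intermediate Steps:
I = 1 (I = -⅓*(-3) = 1)
a(C) = 7 (a(C) = 4 - 1*(-3) = 4 + 3 = 7)
t(h) = 1 + h/2
y(G) = 25/72 (y(G) = 4/3 - (5 + (1 + (-1/6)/2))/6 = 4/3 - (5 + (1 + (-1*⅙)/2))/6 = 4/3 - (5 + (1 + (½)*(-⅙)))/6 = 4/3 - (5 + (1 - 1/12))/6 = 4/3 - (5 + 11/12)/6 = 4/3 - ⅙*71/12 = 4/3 - 71/72 = 25/72)
B(Y, K) = ⅕ (B(Y, K) = 1/(7 - 2) = 1/5 = ⅕)
(6 + I)*B(y(6), -5) = (6 + 1)*(⅕) = 7*(⅕) = 7/5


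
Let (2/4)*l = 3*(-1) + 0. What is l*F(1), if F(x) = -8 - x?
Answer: 54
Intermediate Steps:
l = -6 (l = 2*(3*(-1) + 0) = 2*(-3 + 0) = 2*(-3) = -6)
l*F(1) = -6*(-8 - 1*1) = -6*(-8 - 1) = -6*(-9) = 54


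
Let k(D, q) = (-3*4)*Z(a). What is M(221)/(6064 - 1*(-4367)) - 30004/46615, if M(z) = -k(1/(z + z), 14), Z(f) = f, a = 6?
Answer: -34401716/54026785 ≈ -0.63675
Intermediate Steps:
k(D, q) = -72 (k(D, q) = -3*4*6 = -12*6 = -72)
M(z) = 72 (M(z) = -1*(-72) = 72)
M(221)/(6064 - 1*(-4367)) - 30004/46615 = 72/(6064 - 1*(-4367)) - 30004/46615 = 72/(6064 + 4367) - 30004*1/46615 = 72/10431 - 30004/46615 = 72*(1/10431) - 30004/46615 = 8/1159 - 30004/46615 = -34401716/54026785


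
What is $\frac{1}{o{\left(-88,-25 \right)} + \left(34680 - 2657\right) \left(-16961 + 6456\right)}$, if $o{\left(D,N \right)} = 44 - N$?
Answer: $- \frac{1}{336401546} \approx -2.9726 \cdot 10^{-9}$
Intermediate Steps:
$\frac{1}{o{\left(-88,-25 \right)} + \left(34680 - 2657\right) \left(-16961 + 6456\right)} = \frac{1}{\left(44 - -25\right) + \left(34680 - 2657\right) \left(-16961 + 6456\right)} = \frac{1}{\left(44 + 25\right) + 32023 \left(-10505\right)} = \frac{1}{69 - 336401615} = \frac{1}{-336401546} = - \frac{1}{336401546}$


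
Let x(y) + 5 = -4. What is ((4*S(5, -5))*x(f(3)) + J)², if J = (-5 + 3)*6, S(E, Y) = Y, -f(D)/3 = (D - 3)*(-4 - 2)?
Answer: 28224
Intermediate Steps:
f(D) = -54 + 18*D (f(D) = -3*(D - 3)*(-4 - 2) = -3*(-3 + D)*(-6) = -3*(18 - 6*D) = -54 + 18*D)
x(y) = -9 (x(y) = -5 - 4 = -9)
J = -12 (J = -2*6 = -12)
((4*S(5, -5))*x(f(3)) + J)² = ((4*(-5))*(-9) - 12)² = (-20*(-9) - 12)² = (180 - 12)² = 168² = 28224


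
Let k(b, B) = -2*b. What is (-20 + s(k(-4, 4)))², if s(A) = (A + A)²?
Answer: 55696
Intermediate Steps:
s(A) = 4*A² (s(A) = (2*A)² = 4*A²)
(-20 + s(k(-4, 4)))² = (-20 + 4*(-2*(-4))²)² = (-20 + 4*8²)² = (-20 + 4*64)² = (-20 + 256)² = 236² = 55696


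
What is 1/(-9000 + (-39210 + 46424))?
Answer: -1/1786 ≈ -0.00055991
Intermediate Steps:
1/(-9000 + (-39210 + 46424)) = 1/(-9000 + 7214) = 1/(-1786) = -1/1786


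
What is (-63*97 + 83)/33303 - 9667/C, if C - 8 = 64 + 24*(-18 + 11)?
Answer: 107120471/1065696 ≈ 100.52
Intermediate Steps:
C = -96 (C = 8 + (64 + 24*(-18 + 11)) = 8 + (64 + 24*(-7)) = 8 + (64 - 168) = 8 - 104 = -96)
(-63*97 + 83)/33303 - 9667/C = (-63*97 + 83)/33303 - 9667/(-96) = (-6111 + 83)*(1/33303) - 9667*(-1/96) = -6028*1/33303 + 9667/96 = -6028/33303 + 9667/96 = 107120471/1065696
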